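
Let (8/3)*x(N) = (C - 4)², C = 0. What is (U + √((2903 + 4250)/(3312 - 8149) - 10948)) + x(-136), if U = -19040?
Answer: -19034 + I*√256180236473/4837 ≈ -19034.0 + 104.64*I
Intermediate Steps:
x(N) = 6 (x(N) = 3*(0 - 4)²/8 = (3/8)*(-4)² = (3/8)*16 = 6)
(U + √((2903 + 4250)/(3312 - 8149) - 10948)) + x(-136) = (-19040 + √((2903 + 4250)/(3312 - 8149) - 10948)) + 6 = (-19040 + √(7153/(-4837) - 10948)) + 6 = (-19040 + √(7153*(-1/4837) - 10948)) + 6 = (-19040 + √(-7153/4837 - 10948)) + 6 = (-19040 + √(-52962629/4837)) + 6 = (-19040 + I*√256180236473/4837) + 6 = -19034 + I*√256180236473/4837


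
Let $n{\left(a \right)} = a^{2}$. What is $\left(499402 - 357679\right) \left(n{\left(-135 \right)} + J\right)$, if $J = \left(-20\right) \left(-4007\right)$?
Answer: $13940582895$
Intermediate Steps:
$J = 80140$
$\left(499402 - 357679\right) \left(n{\left(-135 \right)} + J\right) = \left(499402 - 357679\right) \left(\left(-135\right)^{2} + 80140\right) = 141723 \left(18225 + 80140\right) = 141723 \cdot 98365 = 13940582895$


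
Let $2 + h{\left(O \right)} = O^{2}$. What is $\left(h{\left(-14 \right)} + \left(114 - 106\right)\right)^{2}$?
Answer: $40804$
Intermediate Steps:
$h{\left(O \right)} = -2 + O^{2}$
$\left(h{\left(-14 \right)} + \left(114 - 106\right)\right)^{2} = \left(\left(-2 + \left(-14\right)^{2}\right) + \left(114 - 106\right)\right)^{2} = \left(\left(-2 + 196\right) + 8\right)^{2} = \left(194 + 8\right)^{2} = 202^{2} = 40804$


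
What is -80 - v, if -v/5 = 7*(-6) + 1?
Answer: -285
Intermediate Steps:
v = 205 (v = -5*(7*(-6) + 1) = -5*(-42 + 1) = -5*(-41) = 205)
-80 - v = -80 - 1*205 = -80 - 205 = -285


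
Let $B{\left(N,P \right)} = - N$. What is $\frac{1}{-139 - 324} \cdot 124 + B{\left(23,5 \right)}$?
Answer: $- \frac{10773}{463} \approx -23.268$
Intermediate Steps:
$\frac{1}{-139 - 324} \cdot 124 + B{\left(23,5 \right)} = \frac{1}{-139 - 324} \cdot 124 - 23 = \frac{1}{-463} \cdot 124 - 23 = \left(- \frac{1}{463}\right) 124 - 23 = - \frac{124}{463} - 23 = - \frac{10773}{463}$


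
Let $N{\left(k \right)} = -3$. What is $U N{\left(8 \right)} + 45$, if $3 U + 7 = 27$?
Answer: $25$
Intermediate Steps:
$U = \frac{20}{3}$ ($U = - \frac{7}{3} + \frac{1}{3} \cdot 27 = - \frac{7}{3} + 9 = \frac{20}{3} \approx 6.6667$)
$U N{\left(8 \right)} + 45 = \frac{20}{3} \left(-3\right) + 45 = -20 + 45 = 25$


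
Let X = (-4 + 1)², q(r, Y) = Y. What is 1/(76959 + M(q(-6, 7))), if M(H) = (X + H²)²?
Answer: 1/80323 ≈ 1.2450e-5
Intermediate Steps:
X = 9 (X = (-3)² = 9)
M(H) = (9 + H²)²
1/(76959 + M(q(-6, 7))) = 1/(76959 + (9 + 7²)²) = 1/(76959 + (9 + 49)²) = 1/(76959 + 58²) = 1/(76959 + 3364) = 1/80323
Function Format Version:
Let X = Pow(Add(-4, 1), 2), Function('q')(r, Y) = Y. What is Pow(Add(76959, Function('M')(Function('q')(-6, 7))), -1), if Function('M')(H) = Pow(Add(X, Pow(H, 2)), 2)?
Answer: Rational(1, 80323) ≈ 1.2450e-5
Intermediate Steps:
X = 9 (X = Pow(-3, 2) = 9)
Function('M')(H) = Pow(Add(9, Pow(H, 2)), 2)
Pow(Add(76959, Function('M')(Function('q')(-6, 7))), -1) = Pow(Add(76959, Pow(Add(9, Pow(7, 2)), 2)), -1) = Pow(Add(76959, Pow(Add(9, 49), 2)), -1) = Pow(Add(76959, Pow(58, 2)), -1) = Pow(Add(76959, 3364), -1) = Pow(80323, -1) = Rational(1, 80323)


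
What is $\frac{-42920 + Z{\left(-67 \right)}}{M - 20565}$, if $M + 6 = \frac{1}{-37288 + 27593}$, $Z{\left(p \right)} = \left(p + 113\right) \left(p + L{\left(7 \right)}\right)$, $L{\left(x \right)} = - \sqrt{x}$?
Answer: $\frac{222994695}{99717923} + \frac{222985 \sqrt{7}}{99717923} \approx 2.2422$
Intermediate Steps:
$Z{\left(p \right)} = \left(113 + p\right) \left(p - \sqrt{7}\right)$ ($Z{\left(p \right)} = \left(p + 113\right) \left(p - \sqrt{7}\right) = \left(113 + p\right) \left(p - \sqrt{7}\right)$)
$M = - \frac{58171}{9695}$ ($M = -6 + \frac{1}{-37288 + 27593} = -6 + \frac{1}{-9695} = -6 - \frac{1}{9695} = - \frac{58171}{9695} \approx -6.0001$)
$\frac{-42920 + Z{\left(-67 \right)}}{M - 20565} = \frac{-42920 + \left(\left(-67\right)^{2} - 113 \sqrt{7} + 113 \left(-67\right) - - 67 \sqrt{7}\right)}{- \frac{58171}{9695} - 20565} = \frac{-42920 + \left(4489 - 113 \sqrt{7} - 7571 + 67 \sqrt{7}\right)}{- \frac{199435846}{9695}} = \left(-42920 - \left(3082 + 46 \sqrt{7}\right)\right) \left(- \frac{9695}{199435846}\right) = \left(-46002 - 46 \sqrt{7}\right) \left(- \frac{9695}{199435846}\right) = \frac{222994695}{99717923} + \frac{222985 \sqrt{7}}{99717923}$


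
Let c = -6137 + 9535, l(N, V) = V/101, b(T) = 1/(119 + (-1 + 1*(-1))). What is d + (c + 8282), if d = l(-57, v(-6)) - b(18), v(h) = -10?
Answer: 138021289/11817 ≈ 11680.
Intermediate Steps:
b(T) = 1/117 (b(T) = 1/(119 + (-1 - 1)) = 1/(119 - 2) = 1/117)
l(N, V) = V/101 (l(N, V) = V*(1/101) = V/101)
c = 3398
d = -1271/11817 (d = (1/101)*(-10) - 1*1/117 = -10/101 - 1/117 = -1271/11817 ≈ -0.10756)
d + (c + 8282) = -1271/11817 + (3398 + 8282) = -1271/11817 + 11680 = 138021289/11817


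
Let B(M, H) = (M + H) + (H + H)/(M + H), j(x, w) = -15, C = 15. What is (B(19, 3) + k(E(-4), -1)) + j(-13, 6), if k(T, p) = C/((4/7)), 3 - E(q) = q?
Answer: 1475/44 ≈ 33.523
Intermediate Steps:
E(q) = 3 - q
B(M, H) = H + M + 2*H/(H + M) (B(M, H) = (H + M) + (2*H)/(H + M) = (H + M) + 2*H/(H + M) = H + M + 2*H/(H + M))
k(T, p) = 105/4 (k(T, p) = 15/((4/7)) = 15/((4*(⅐))) = 15/(4/7) = 15*(7/4) = 105/4)
(B(19, 3) + k(E(-4), -1)) + j(-13, 6) = ((3² + 19² + 2*3 + 2*3*19)/(3 + 19) + 105/4) - 15 = ((9 + 361 + 6 + 114)/22 + 105/4) - 15 = ((1/22)*490 + 105/4) - 15 = (245/11 + 105/4) - 15 = 2135/44 - 15 = 1475/44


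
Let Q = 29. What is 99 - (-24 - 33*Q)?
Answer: 1080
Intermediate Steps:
99 - (-24 - 33*Q) = 99 - (-24 - 33*29) = 99 - (-24 - 957) = 99 - 1*(-981) = 99 + 981 = 1080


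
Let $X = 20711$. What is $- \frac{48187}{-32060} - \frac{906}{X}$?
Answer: $\frac{968954597}{663994660} \approx 1.4593$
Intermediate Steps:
$- \frac{48187}{-32060} - \frac{906}{X} = - \frac{48187}{-32060} - \frac{906}{20711} = \left(-48187\right) \left(- \frac{1}{32060}\right) - \frac{906}{20711} = \frac{48187}{32060} - \frac{906}{20711} = \frac{968954597}{663994660}$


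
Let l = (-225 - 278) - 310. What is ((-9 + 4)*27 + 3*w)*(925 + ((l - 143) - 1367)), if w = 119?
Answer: -310356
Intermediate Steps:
l = -813 (l = -503 - 310 = -813)
((-9 + 4)*27 + 3*w)*(925 + ((l - 143) - 1367)) = ((-9 + 4)*27 + 3*119)*(925 + ((-813 - 143) - 1367)) = (-5*27 + 357)*(925 + (-956 - 1367)) = (-135 + 357)*(925 - 2323) = 222*(-1398) = -310356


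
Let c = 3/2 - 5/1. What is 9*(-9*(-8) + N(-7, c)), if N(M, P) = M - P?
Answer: 1233/2 ≈ 616.50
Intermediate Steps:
c = -7/2 (c = 3*(½) - 5*1 = 3/2 - 5 = -7/2 ≈ -3.5000)
9*(-9*(-8) + N(-7, c)) = 9*(-9*(-8) + (-7 - 1*(-7/2))) = 9*(72 + (-7 + 7/2)) = 9*(72 - 7/2) = 9*(137/2) = 1233/2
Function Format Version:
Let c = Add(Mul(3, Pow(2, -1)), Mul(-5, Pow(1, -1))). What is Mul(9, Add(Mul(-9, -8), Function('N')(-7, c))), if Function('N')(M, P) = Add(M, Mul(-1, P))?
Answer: Rational(1233, 2) ≈ 616.50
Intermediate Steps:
c = Rational(-7, 2) (c = Add(Mul(3, Rational(1, 2)), Mul(-5, 1)) = Add(Rational(3, 2), -5) = Rational(-7, 2) ≈ -3.5000)
Mul(9, Add(Mul(-9, -8), Function('N')(-7, c))) = Mul(9, Add(Mul(-9, -8), Add(-7, Mul(-1, Rational(-7, 2))))) = Mul(9, Add(72, Add(-7, Rational(7, 2)))) = Mul(9, Add(72, Rational(-7, 2))) = Mul(9, Rational(137, 2)) = Rational(1233, 2)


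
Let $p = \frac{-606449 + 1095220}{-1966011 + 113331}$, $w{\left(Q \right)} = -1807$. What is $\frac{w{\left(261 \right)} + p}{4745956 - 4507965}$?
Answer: $- \frac{3348281531}{440921165880} \approx -0.0075938$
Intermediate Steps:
$p = - \frac{488771}{1852680}$ ($p = \frac{488771}{-1852680} = 488771 \left(- \frac{1}{1852680}\right) = - \frac{488771}{1852680} \approx -0.26382$)
$\frac{w{\left(261 \right)} + p}{4745956 - 4507965} = \frac{-1807 - \frac{488771}{1852680}}{4745956 - 4507965} = - \frac{3348281531}{1852680 \cdot 237991} = \left(- \frac{3348281531}{1852680}\right) \frac{1}{237991} = - \frac{3348281531}{440921165880}$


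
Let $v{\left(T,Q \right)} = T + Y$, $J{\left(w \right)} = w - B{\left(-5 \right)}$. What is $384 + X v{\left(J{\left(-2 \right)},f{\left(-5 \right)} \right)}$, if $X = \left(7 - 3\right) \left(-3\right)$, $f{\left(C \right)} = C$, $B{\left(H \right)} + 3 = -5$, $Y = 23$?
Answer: $36$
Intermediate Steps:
$B{\left(H \right)} = -8$ ($B{\left(H \right)} = -3 - 5 = -8$)
$J{\left(w \right)} = 8 + w$ ($J{\left(w \right)} = w - -8 = w + 8 = 8 + w$)
$v{\left(T,Q \right)} = 23 + T$ ($v{\left(T,Q \right)} = T + 23 = 23 + T$)
$X = -12$ ($X = \left(7 - 3\right) \left(-3\right) = 4 \left(-3\right) = -12$)
$384 + X v{\left(J{\left(-2 \right)},f{\left(-5 \right)} \right)} = 384 - 12 \left(23 + \left(8 - 2\right)\right) = 384 - 12 \left(23 + 6\right) = 384 - 348 = 36$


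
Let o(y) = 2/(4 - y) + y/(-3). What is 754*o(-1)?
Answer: 8294/15 ≈ 552.93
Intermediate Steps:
o(y) = 2/(4 - y) - y/3 (o(y) = 2/(4 - y) + y*(-1/3) = 2/(4 - y) - y/3)
754*o(-1) = 754*((-6 - 1*(-1)**2 + 4*(-1))/(3*(-4 - 1))) = 754*((1/3)*(-6 - 1*1 - 4)/(-5)) = 754*((1/3)*(-1/5)*(-6 - 1 - 4)) = 754*((1/3)*(-1/5)*(-11)) = 754*(11/15) = 8294/15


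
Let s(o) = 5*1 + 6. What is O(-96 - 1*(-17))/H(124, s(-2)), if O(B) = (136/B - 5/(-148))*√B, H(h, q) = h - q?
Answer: -19733*I*√79/1321196 ≈ -0.13275*I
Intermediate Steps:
s(o) = 11 (s(o) = 5 + 6 = 11)
O(B) = √B*(5/148 + 136/B) (O(B) = (136/B - 5*(-1/148))*√B = (136/B + 5/148)*√B = (5/148 + 136/B)*√B = √B*(5/148 + 136/B))
O(-96 - 1*(-17))/H(124, s(-2)) = ((20128 + 5*(-96 - 1*(-17)))/(148*√(-96 - 1*(-17))))/(124 - 1*11) = ((20128 + 5*(-96 + 17))/(148*√(-96 + 17)))/(124 - 11) = ((20128 + 5*(-79))/(148*√(-79)))/113 = ((-I*√79/79)*(20128 - 395)/148)*(1/113) = ((1/148)*(-I*√79/79)*19733)*(1/113) = -19733*I*√79/11692*(1/113) = -19733*I*√79/1321196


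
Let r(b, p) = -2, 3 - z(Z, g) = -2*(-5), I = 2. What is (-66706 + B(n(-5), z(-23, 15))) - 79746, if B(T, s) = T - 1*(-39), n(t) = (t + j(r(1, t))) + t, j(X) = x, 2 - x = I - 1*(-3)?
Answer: -146426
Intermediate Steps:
z(Z, g) = -7 (z(Z, g) = 3 - (-2)*(-5) = 3 - 1*10 = 3 - 10 = -7)
x = -3 (x = 2 - (2 - 1*(-3)) = 2 - (2 + 3) = 2 - 1*5 = 2 - 5 = -3)
j(X) = -3
n(t) = -3 + 2*t (n(t) = (t - 3) + t = (-3 + t) + t = -3 + 2*t)
B(T, s) = 39 + T (B(T, s) = T + 39 = 39 + T)
(-66706 + B(n(-5), z(-23, 15))) - 79746 = (-66706 + (39 + (-3 + 2*(-5)))) - 79746 = (-66706 + (39 + (-3 - 10))) - 79746 = (-66706 + (39 - 13)) - 79746 = (-66706 + 26) - 79746 = -66680 - 79746 = -146426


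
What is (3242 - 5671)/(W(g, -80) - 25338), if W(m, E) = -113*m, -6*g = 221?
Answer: 14574/127055 ≈ 0.11471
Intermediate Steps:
g = -221/6 (g = -⅙*221 = -221/6 ≈ -36.833)
(3242 - 5671)/(W(g, -80) - 25338) = (3242 - 5671)/(-113*(-221/6) - 25338) = -2429/(24973/6 - 25338) = -2429/(-127055/6) = -2429*(-6/127055) = 14574/127055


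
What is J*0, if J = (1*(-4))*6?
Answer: 0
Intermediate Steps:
J = -24 (J = -4*6 = -24)
J*0 = -24*0 = 0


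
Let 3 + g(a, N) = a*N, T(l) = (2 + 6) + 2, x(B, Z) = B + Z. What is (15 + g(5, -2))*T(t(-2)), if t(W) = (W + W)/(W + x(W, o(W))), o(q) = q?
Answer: 20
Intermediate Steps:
t(W) = ⅔ (t(W) = (W + W)/(W + (W + W)) = (2*W)/(W + 2*W) = (2*W)/((3*W)) = (2*W)*(1/(3*W)) = ⅔)
T(l) = 10 (T(l) = 8 + 2 = 10)
g(a, N) = -3 + N*a (g(a, N) = -3 + a*N = -3 + N*a)
(15 + g(5, -2))*T(t(-2)) = (15 + (-3 - 2*5))*10 = (15 + (-3 - 10))*10 = (15 - 13)*10 = 2*10 = 20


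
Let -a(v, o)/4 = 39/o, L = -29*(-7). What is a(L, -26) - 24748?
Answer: -24742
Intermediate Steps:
L = 203
a(v, o) = -156/o
a(L, -26) - 24748 = -156/(-26) - 24748 = -156*(-1/26) - 24748 = 6 - 24748 = -24742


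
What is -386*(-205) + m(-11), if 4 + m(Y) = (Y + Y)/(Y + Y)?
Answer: 79127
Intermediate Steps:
m(Y) = -3 (m(Y) = -4 + (Y + Y)/(Y + Y) = -4 + (2*Y)/((2*Y)) = -4 + (2*Y)*(1/(2*Y)) = -4 + 1 = -3)
-386*(-205) + m(-11) = -386*(-205) - 3 = 79130 - 3 = 79127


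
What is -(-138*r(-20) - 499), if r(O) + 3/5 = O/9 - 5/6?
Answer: -82/15 ≈ -5.4667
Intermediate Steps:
r(O) = -43/30 + O/9 (r(O) = -⅗ + (O/9 - 5/6) = -⅗ + (O*(⅑) - 5*⅙) = -⅗ + (O/9 - ⅚) = -⅗ + (-⅚ + O/9) = -43/30 + O/9)
-(-138*r(-20) - 499) = -(-138*(-43/30 + (⅑)*(-20)) - 499) = -(-138*(-43/30 - 20/9) - 499) = -(-138*(-329/90) - 499) = -(7567/15 - 499) = -1*82/15 = -82/15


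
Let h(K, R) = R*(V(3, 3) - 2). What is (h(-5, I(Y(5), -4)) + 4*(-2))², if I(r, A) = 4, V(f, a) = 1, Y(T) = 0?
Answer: 144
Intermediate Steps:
h(K, R) = -R (h(K, R) = R*(1 - 2) = R*(-1) = -R)
(h(-5, I(Y(5), -4)) + 4*(-2))² = (-1*4 + 4*(-2))² = (-4 - 8)² = (-12)² = 144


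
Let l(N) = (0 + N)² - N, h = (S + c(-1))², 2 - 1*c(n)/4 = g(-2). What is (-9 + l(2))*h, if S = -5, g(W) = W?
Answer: -847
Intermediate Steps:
c(n) = 16 (c(n) = 8 - 4*(-2) = 8 + 8 = 16)
h = 121 (h = (-5 + 16)² = 11² = 121)
l(N) = N² - N
(-9 + l(2))*h = (-9 + 2*(-1 + 2))*121 = (-9 + 2*1)*121 = (-9 + 2)*121 = -7*121 = -847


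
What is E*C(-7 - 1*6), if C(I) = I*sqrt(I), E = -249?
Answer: 3237*I*sqrt(13) ≈ 11671.0*I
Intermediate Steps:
C(I) = I**(3/2)
E*C(-7 - 1*6) = -249*(-7 - 1*6)**(3/2) = -249*(-7 - 6)**(3/2) = -(-3237)*I*sqrt(13) = 3237*I*sqrt(13)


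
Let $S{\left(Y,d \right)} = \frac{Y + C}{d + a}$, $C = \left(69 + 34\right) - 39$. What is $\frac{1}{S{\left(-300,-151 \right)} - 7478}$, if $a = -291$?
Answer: $- \frac{221}{1652520} \approx -0.00013374$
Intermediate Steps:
$C = 64$ ($C = 103 - 39 = 64$)
$S{\left(Y,d \right)} = \frac{64 + Y}{-291 + d}$ ($S{\left(Y,d \right)} = \frac{Y + 64}{d - 291} = \frac{64 + Y}{-291 + d}$)
$\frac{1}{S{\left(-300,-151 \right)} - 7478} = \frac{1}{\frac{64 - 300}{-291 - 151} - 7478} = \frac{1}{\frac{1}{-442} \left(-236\right) - 7478} = \frac{1}{\left(- \frac{1}{442}\right) \left(-236\right) - 7478} = \frac{1}{\frac{118}{221} - 7478} = \frac{1}{- \frac{1652520}{221}} = - \frac{221}{1652520}$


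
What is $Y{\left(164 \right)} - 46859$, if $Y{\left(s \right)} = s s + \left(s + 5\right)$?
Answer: $-19794$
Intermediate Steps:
$Y{\left(s \right)} = 5 + s + s^{2}$ ($Y{\left(s \right)} = s^{2} + \left(5 + s\right) = 5 + s + s^{2}$)
$Y{\left(164 \right)} - 46859 = \left(5 + 164 + 164^{2}\right) - 46859 = \left(5 + 164 + 26896\right) - 46859 = 27065 - 46859 = -19794$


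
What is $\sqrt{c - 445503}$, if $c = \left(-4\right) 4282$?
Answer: $i \sqrt{462631} \approx 680.17 i$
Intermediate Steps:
$c = -17128$
$\sqrt{c - 445503} = \sqrt{-17128 - 445503} = \sqrt{-462631} = i \sqrt{462631}$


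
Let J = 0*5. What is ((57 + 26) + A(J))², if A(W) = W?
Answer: 6889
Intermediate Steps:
J = 0
((57 + 26) + A(J))² = ((57 + 26) + 0)² = (83 + 0)² = 83² = 6889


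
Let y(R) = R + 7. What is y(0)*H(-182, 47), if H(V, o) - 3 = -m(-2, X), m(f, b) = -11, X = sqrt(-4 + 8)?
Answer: 98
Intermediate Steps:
X = 2 (X = sqrt(4) = 2)
y(R) = 7 + R
H(V, o) = 14 (H(V, o) = 3 - 1*(-11) = 3 + 11 = 14)
y(0)*H(-182, 47) = (7 + 0)*14 = 7*14 = 98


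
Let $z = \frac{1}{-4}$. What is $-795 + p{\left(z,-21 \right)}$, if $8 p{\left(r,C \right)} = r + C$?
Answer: $- \frac{25525}{32} \approx -797.66$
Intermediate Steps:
$z = - \frac{1}{4} \approx -0.25$
$p{\left(r,C \right)} = \frac{C}{8} + \frac{r}{8}$ ($p{\left(r,C \right)} = \frac{r + C}{8} = \frac{C + r}{8} = \frac{C}{8} + \frac{r}{8}$)
$-795 + p{\left(z,-21 \right)} = -795 + \left(\frac{1}{8} \left(-21\right) + \frac{1}{8} \left(- \frac{1}{4}\right)\right) = -795 - \frac{85}{32} = - \frac{25525}{32}$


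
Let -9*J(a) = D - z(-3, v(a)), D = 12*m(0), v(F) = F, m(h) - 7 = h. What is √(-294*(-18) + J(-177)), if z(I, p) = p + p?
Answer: 11*√390/3 ≈ 72.411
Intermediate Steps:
m(h) = 7 + h
z(I, p) = 2*p
D = 84 (D = 12*(7 + 0) = 12*7 = 84)
J(a) = -28/3 + 2*a/9 (J(a) = -(84 - 2*a)/9 = -28/3 + 2*a/9)
√(-294*(-18) + J(-177)) = √(-294*(-18) + (-28/3 + (2/9)*(-177))) = √(5292 + (-28/3 - 118/3)) = √(5292 - 146/3) = √(15730/3) = 11*√390/3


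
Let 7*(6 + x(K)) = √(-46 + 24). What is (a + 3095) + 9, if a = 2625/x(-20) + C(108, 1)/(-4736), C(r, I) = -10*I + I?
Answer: 11300089829/4229248 - 18375*I*√22/1786 ≈ 2671.9 - 48.257*I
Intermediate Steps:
x(K) = -6 + I*√22/7 (x(K) = -6 + √(-46 + 24)/7 = -6 + √(-22)/7 = -6 + (I*√22)/7 = -6 + I*√22/7)
C(r, I) = -9*I
a = 9/4736 + 2625/(-6 + I*√22/7) (a = 2625/(-6 + I*√22/7) - 9*1/(-4736) = 2625/(-6 + I*√22/7) - 9*(-1/4736) = 2625/(-6 + I*√22/7) + 9/4736 = 9/4736 + 2625/(-6 + I*√22/7) ≈ -432.11 - 48.257*I)
(a + 3095) + 9 = (3*(-29007874*I + 3*√22)/(4736*(√22 + 42*I)) + 3095) + 9 = (3095 + 3*(-29007874*I + 3*√22)/(4736*(√22 + 42*I))) + 9 = 3104 + 3*(-29007874*I + 3*√22)/(4736*(√22 + 42*I))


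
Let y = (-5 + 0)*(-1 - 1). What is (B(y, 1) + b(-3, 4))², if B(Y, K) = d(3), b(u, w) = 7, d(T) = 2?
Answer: 81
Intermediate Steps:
y = 10 (y = -5*(-2) = 10)
B(Y, K) = 2
(B(y, 1) + b(-3, 4))² = (2 + 7)² = 9² = 81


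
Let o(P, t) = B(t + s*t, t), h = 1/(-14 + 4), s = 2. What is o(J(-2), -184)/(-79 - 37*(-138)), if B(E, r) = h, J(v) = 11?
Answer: -1/50270 ≈ -1.9893e-5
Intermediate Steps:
h = -⅒ (h = 1/(-10) = -⅒ ≈ -0.10000)
B(E, r) = -⅒
o(P, t) = -⅒
o(J(-2), -184)/(-79 - 37*(-138)) = -1/(10*(-79 - 37*(-138))) = -1/(10*(-79 + 5106)) = -⅒/5027 = -⅒*1/5027 = -1/50270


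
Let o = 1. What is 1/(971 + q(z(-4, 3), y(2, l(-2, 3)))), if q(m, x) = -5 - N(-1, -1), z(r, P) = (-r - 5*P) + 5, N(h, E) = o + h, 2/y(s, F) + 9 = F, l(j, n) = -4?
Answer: 1/966 ≈ 0.0010352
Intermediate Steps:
y(s, F) = 2/(-9 + F)
N(h, E) = 1 + h
z(r, P) = 5 - r - 5*P
q(m, x) = -5 (q(m, x) = -5 - (1 - 1) = -5 - 1*0 = -5 + 0 = -5)
1/(971 + q(z(-4, 3), y(2, l(-2, 3)))) = 1/(971 - 5) = 1/966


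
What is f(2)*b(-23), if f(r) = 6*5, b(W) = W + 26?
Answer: 90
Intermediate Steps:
b(W) = 26 + W
f(r) = 30
f(2)*b(-23) = 30*(26 - 23) = 30*3 = 90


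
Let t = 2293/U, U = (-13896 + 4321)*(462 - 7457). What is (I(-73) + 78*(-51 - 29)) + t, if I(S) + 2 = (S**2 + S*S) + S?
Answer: 290881656168/66977125 ≈ 4343.0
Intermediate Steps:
U = 66977125 (U = -9575*(-6995) = 66977125)
I(S) = -2 + S + 2*S**2 (I(S) = -2 + ((S**2 + S*S) + S) = -2 + ((S**2 + S**2) + S) = -2 + (2*S**2 + S) = -2 + (S + 2*S**2) = -2 + S + 2*S**2)
t = 2293/66977125 ≈ 3.4236e-5
(I(-73) + 78*(-51 - 29)) + t = ((-2 - 73 + 2*(-73)**2) + 78*(-51 - 29)) + 2293/66977125 = ((-2 - 73 + 2*5329) + 78*(-80)) + 2293/66977125 = ((-2 - 73 + 10658) - 6240) + 2293/66977125 = (10583 - 6240) + 2293/66977125 = 4343 + 2293/66977125 = 290881656168/66977125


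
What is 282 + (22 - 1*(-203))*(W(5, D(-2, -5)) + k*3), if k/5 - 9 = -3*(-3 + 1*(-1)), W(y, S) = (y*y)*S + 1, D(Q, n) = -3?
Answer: 54507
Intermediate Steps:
W(y, S) = 1 + S*y² (W(y, S) = y²*S + 1 = S*y² + 1 = 1 + S*y²)
k = 105 (k = 45 + 5*(-3*(-3 + 1*(-1))) = 45 + 5*(-3*(-3 - 1)) = 45 + 5*(-3*(-4)) = 45 + 5*12 = 45 + 60 = 105)
282 + (22 - 1*(-203))*(W(5, D(-2, -5)) + k*3) = 282 + (22 - 1*(-203))*((1 - 3*5²) + 105*3) = 282 + (22 + 203)*((1 - 3*25) + 315) = 282 + 225*((1 - 75) + 315) = 282 + 225*(-74 + 315) = 282 + 225*241 = 282 + 54225 = 54507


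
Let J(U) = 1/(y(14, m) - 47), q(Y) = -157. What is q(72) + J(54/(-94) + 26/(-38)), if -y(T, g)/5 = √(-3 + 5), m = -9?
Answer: -339010/2159 + 5*√2/2159 ≈ -157.02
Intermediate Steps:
y(T, g) = -5*√2 (y(T, g) = -5*√(-3 + 5) = -5*√2)
J(U) = 1/(-47 - 5*√2) (J(U) = 1/(-5*√2 - 47) = 1/(-47 - 5*√2))
q(72) + J(54/(-94) + 26/(-38)) = -157 + (-47/2159 + 5*√2/2159) = -339010/2159 + 5*√2/2159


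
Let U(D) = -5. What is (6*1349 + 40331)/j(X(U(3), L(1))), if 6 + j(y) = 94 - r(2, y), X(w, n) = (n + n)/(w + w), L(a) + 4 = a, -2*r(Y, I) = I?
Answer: 484250/883 ≈ 548.41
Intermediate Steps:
r(Y, I) = -I/2
L(a) = -4 + a
X(w, n) = n/w (X(w, n) = (2*n)/((2*w)) = (2*n)*(1/(2*w)) = n/w)
j(y) = 88 + y/2 (j(y) = -6 + (94 - (-1)*y/2) = -6 + (94 + y/2) = 88 + y/2)
(6*1349 + 40331)/j(X(U(3), L(1))) = (6*1349 + 40331)/(88 + ((-4 + 1)/(-5))/2) = (8094 + 40331)/(88 + (-3*(-1/5))/2) = 48425/(88 + (1/2)*(3/5)) = 48425/(88 + 3/10) = 48425/(883/10) = 48425*(10/883) = 484250/883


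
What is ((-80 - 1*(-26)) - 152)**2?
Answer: 42436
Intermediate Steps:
((-80 - 1*(-26)) - 152)**2 = ((-80 + 26) - 152)**2 = (-54 - 152)**2 = (-206)**2 = 42436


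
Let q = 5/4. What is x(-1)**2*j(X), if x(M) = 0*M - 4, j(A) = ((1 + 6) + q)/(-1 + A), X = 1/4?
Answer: -176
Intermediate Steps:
X = 1/4 ≈ 0.25000
q = 5/4 (q = 5*(1/4) = 5/4 ≈ 1.2500)
j(A) = 33/(4*(-1 + A)) (j(A) = ((1 + 6) + 5/4)/(-1 + A) = (7 + 5/4)/(-1 + A) = 33/(4*(-1 + A)))
x(M) = -4 (x(M) = 0 - 4 = -4)
x(-1)**2*j(X) = (-4)**2*(33/(4*(-1 + 1/4))) = 16*(33/(4*(-3/4))) = 16*((33/4)*(-4/3)) = 16*(-11) = -176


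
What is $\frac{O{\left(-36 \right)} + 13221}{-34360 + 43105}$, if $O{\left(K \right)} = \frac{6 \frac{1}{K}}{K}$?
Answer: $\frac{2855737}{1888920} \approx 1.5118$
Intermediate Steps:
$O{\left(K \right)} = \frac{6}{K^{2}}$
$\frac{O{\left(-36 \right)} + 13221}{-34360 + 43105} = \frac{\frac{6}{1296} + 13221}{-34360 + 43105} = \frac{6 \cdot \frac{1}{1296} + 13221}{8745} = \left(\frac{1}{216} + 13221\right) \frac{1}{8745} = \frac{2855737}{216} \cdot \frac{1}{8745} = \frac{2855737}{1888920}$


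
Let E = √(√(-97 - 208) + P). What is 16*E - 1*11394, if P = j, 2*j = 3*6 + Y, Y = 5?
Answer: -11394 + 8*√(46 + 4*I*√305) ≈ -11330.0 + 34.707*I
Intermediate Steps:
j = 23/2 (j = (3*6 + 5)/2 = (18 + 5)/2 = (½)*23 = 23/2 ≈ 11.500)
P = 23/2 ≈ 11.500
E = √(23/2 + I*√305) (E = √(√(-97 - 208) + 23/2) = √(√(-305) + 23/2) = √(I*√305 + 23/2) = √(23/2 + I*√305) ≈ 4.0256 + 2.1692*I)
16*E - 1*11394 = 16*(√(46 + 4*I*√305)/2) - 1*11394 = 8*√(46 + 4*I*√305) - 11394 = -11394 + 8*√(46 + 4*I*√305)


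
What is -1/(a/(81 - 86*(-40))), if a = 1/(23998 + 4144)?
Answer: -99087982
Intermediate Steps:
a = 1/28142 ≈ 3.5534e-5
-1/(a/(81 - 86*(-40))) = -1/(1/(28142*(81 - 86*(-40)))) = -1/(1/(28142*(81 + 3440))) = -1/((1/28142)/3521) = -1/((1/28142)*(1/3521)) = -1/1/99087982 = -1*99087982 = -99087982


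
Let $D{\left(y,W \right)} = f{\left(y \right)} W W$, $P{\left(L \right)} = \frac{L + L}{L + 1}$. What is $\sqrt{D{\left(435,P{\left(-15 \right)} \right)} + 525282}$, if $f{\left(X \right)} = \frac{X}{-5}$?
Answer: $\frac{31 \sqrt{26763}}{7} \approx 724.49$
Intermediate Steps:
$f{\left(X \right)} = - \frac{X}{5}$ ($f{\left(X \right)} = X \left(- \frac{1}{5}\right) = - \frac{X}{5}$)
$P{\left(L \right)} = \frac{2 L}{1 + L}$
$D{\left(y,W \right)} = - \frac{y W^{2}}{5}$ ($D{\left(y,W \right)} = - \frac{y}{5} W W = - \frac{W y}{5} W = - \frac{y W^{2}}{5}$)
$\sqrt{D{\left(435,P{\left(-15 \right)} \right)} + 525282} = \sqrt{\left(- \frac{1}{5}\right) 435 \left(2 \left(-15\right) \frac{1}{1 - 15}\right)^{2} + 525282} = \sqrt{\left(- \frac{1}{5}\right) 435 \left(2 \left(-15\right) \frac{1}{-14}\right)^{2} + 525282} = \sqrt{\left(- \frac{1}{5}\right) 435 \left(2 \left(-15\right) \left(- \frac{1}{14}\right)\right)^{2} + 525282} = \sqrt{\left(- \frac{1}{5}\right) 435 \left(\frac{15}{7}\right)^{2} + 525282} = \sqrt{\left(- \frac{1}{5}\right) 435 \cdot \frac{225}{49} + 525282} = \sqrt{- \frac{19575}{49} + 525282} = \sqrt{\frac{25719243}{49}} = \frac{31 \sqrt{26763}}{7}$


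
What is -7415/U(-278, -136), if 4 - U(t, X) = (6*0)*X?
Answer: -7415/4 ≈ -1853.8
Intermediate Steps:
U(t, X) = 4 (U(t, X) = 4 - 6*0*X = 4 - 0*X = 4 - 1*0 = 4 + 0 = 4)
-7415/U(-278, -136) = -7415/4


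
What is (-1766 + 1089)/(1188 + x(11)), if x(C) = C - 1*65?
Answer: -677/1134 ≈ -0.59700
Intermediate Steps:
x(C) = -65 + C (x(C) = C - 65 = -65 + C)
(-1766 + 1089)/(1188 + x(11)) = (-1766 + 1089)/(1188 + (-65 + 11)) = -677/(1188 - 54) = -677/1134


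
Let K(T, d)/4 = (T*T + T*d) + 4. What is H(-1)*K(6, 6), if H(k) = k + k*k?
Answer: 0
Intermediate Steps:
K(T, d) = 16 + 4*T² + 4*T*d (K(T, d) = 4*((T*T + T*d) + 4) = 4*((T² + T*d) + 4) = 4*(4 + T² + T*d) = 16 + 4*T² + 4*T*d)
H(k) = k + k²
H(-1)*K(6, 6) = (-(1 - 1))*(16 + 4*6² + 4*6*6) = (-1*0)*(16 + 4*36 + 144) = 0*(16 + 144 + 144) = 0*304 = 0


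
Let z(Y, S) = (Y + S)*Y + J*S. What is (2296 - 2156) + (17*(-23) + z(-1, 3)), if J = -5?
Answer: -268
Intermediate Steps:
z(Y, S) = -5*S + Y*(S + Y) (z(Y, S) = (Y + S)*Y - 5*S = (S + Y)*Y - 5*S = Y*(S + Y) - 5*S = -5*S + Y*(S + Y))
(2296 - 2156) + (17*(-23) + z(-1, 3)) = (2296 - 2156) + (17*(-23) + ((-1)² - 5*3 + 3*(-1))) = 140 + (-391 + (1 - 15 - 3)) = 140 + (-391 - 17) = 140 - 408 = -268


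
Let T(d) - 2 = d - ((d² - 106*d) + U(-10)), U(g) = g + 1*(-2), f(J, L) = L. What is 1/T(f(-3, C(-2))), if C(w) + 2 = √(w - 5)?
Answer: -I/(111*√7 + 197*I) ≈ -0.0015753 - 0.0023484*I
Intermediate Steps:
C(w) = -2 + √(-5 + w) (C(w) = -2 + √(w - 5) = -2 + √(-5 + w))
U(g) = -2 + g (U(g) = g - 2 = -2 + g)
T(d) = 14 - d² + 107*d (T(d) = 2 + (d - ((d² - 106*d) + (-2 - 10))) = 2 + (d - ((d² - 106*d) - 12)) = 2 + (d - (-12 + d² - 106*d)) = 2 + (d + (12 - d² + 106*d)) = 2 + (12 - d² + 107*d) = 14 - d² + 107*d)
1/T(f(-3, C(-2))) = 1/(14 - (-2 + √(-5 - 2))² + 107*(-2 + √(-5 - 2))) = 1/(14 - (-2 + √(-7))² + 107*(-2 + √(-7))) = 1/(14 - (-2 + I*√7)² + 107*(-2 + I*√7)) = 1/(14 - (-2 + I*√7)² + (-214 + 107*I*√7)) = 1/(-200 - (-2 + I*√7)² + 107*I*√7)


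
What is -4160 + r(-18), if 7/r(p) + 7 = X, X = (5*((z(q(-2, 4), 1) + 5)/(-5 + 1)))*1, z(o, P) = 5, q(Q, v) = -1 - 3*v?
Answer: -162254/39 ≈ -4160.4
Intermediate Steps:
X = -25/2 (X = (5*((5 + 5)/(-5 + 1)))*1 = (5*(10/(-4)))*1 = (5*(10*(-1/4)))*1 = (5*(-5/2))*1 = -25/2*1 = -25/2 ≈ -12.500)
r(p) = -14/39 (r(p) = 7/(-7 - 25/2) = 7/(-39/2) = 7*(-2/39) = -14/39)
-4160 + r(-18) = -4160 - 14/39 = -162254/39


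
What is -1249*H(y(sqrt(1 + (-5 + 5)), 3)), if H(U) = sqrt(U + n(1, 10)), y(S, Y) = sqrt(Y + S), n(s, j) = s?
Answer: -1249*sqrt(3) ≈ -2163.3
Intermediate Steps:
y(S, Y) = sqrt(S + Y)
H(U) = sqrt(1 + U) (H(U) = sqrt(U + 1) = sqrt(1 + U))
-1249*H(y(sqrt(1 + (-5 + 5)), 3)) = -1249*sqrt(1 + sqrt(sqrt(1 + (-5 + 5)) + 3)) = -1249*sqrt(1 + sqrt(sqrt(1 + 0) + 3)) = -1249*sqrt(1 + sqrt(sqrt(1) + 3)) = -1249*sqrt(1 + sqrt(1 + 3)) = -1249*sqrt(1 + sqrt(4)) = -1249*sqrt(1 + 2) = -1249*sqrt(3)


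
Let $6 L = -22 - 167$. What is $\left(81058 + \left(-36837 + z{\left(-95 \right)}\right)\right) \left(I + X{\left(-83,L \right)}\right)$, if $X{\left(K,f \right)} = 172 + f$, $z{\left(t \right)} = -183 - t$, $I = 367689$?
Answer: $\frac{32466838647}{2} \approx 1.6233 \cdot 10^{10}$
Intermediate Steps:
$L = - \frac{63}{2}$ ($L = \frac{-22 - 167}{6} = \frac{1}{6} \left(-189\right) = - \frac{63}{2} \approx -31.5$)
$\left(81058 + \left(-36837 + z{\left(-95 \right)}\right)\right) \left(I + X{\left(-83,L \right)}\right) = \left(81058 - 36925\right) \left(367689 + \left(172 - \frac{63}{2}\right)\right) = \left(81058 + \left(-36837 + \left(-183 + 95\right)\right)\right) \left(367689 + \frac{281}{2}\right) = \left(81058 - 36925\right) \frac{735659}{2} = 44133 \cdot \frac{735659}{2} = \frac{32466838647}{2}$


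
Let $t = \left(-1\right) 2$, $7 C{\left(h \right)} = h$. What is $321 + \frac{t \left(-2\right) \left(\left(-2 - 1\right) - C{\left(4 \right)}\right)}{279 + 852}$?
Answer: $\frac{2541257}{7917} \approx 320.99$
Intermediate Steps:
$C{\left(h \right)} = \frac{h}{7}$
$t = -2$
$321 + \frac{t \left(-2\right) \left(\left(-2 - 1\right) - C{\left(4 \right)}\right)}{279 + 852} = 321 + \frac{\left(-2\right) \left(-2\right) \left(\left(-2 - 1\right) - \frac{1}{7} \cdot 4\right)}{279 + 852} = 321 + \frac{4 \left(-3 - \frac{4}{7}\right)}{1131} = 321 + 4 \left(-3 - \frac{4}{7}\right) \frac{1}{1131} = 321 + 4 \left(- \frac{25}{7}\right) \frac{1}{1131} = 321 - \frac{100}{7917} = \frac{2541257}{7917}$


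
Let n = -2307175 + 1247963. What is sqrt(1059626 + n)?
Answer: 3*sqrt(46) ≈ 20.347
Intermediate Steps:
n = -1059212
sqrt(1059626 + n) = sqrt(1059626 - 1059212) = sqrt(414) = 3*sqrt(46)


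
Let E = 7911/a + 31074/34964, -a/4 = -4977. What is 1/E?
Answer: 19335092/24867261 ≈ 0.77753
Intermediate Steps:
a = 19908 (a = -4*(-4977) = 19908)
E = 24867261/19335092 (E = 7911/19908 + 31074/34964 = 7911*(1/19908) + 31074*(1/34964) = 879/2212 + 15537/17482 = 24867261/19335092 ≈ 1.2861)
1/E = 1/(24867261/19335092) = 19335092/24867261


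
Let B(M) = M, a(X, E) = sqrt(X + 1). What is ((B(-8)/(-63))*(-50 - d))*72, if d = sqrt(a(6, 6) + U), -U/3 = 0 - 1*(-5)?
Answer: -3200/7 - 64*I*sqrt(15 - sqrt(7))/7 ≈ -457.14 - 32.136*I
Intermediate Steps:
a(X, E) = sqrt(1 + X)
U = -15 (U = -3*(0 - 1*(-5)) = -3*(0 + 5) = -3*5 = -15)
d = sqrt(-15 + sqrt(7)) (d = sqrt(sqrt(1 + 6) - 15) = sqrt(sqrt(7) - 15) = sqrt(-15 + sqrt(7)) ≈ 3.5149*I)
((B(-8)/(-63))*(-50 - d))*72 = ((-8/(-63))*(-50 - sqrt(-15 + sqrt(7))))*72 = ((-8*(-1/63))*(-50 - sqrt(-15 + sqrt(7))))*72 = (8*(-50 - sqrt(-15 + sqrt(7)))/63)*72 = (-400/63 - 8*sqrt(-15 + sqrt(7))/63)*72 = -3200/7 - 64*sqrt(-15 + sqrt(7))/7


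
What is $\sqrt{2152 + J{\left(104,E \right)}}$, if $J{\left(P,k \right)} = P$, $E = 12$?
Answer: $4 \sqrt{141} \approx 47.497$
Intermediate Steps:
$\sqrt{2152 + J{\left(104,E \right)}} = \sqrt{2152 + 104} = \sqrt{2256} = 4 \sqrt{141}$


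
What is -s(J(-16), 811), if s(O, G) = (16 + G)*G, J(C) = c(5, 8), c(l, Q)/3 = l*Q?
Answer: -670697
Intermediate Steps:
c(l, Q) = 3*Q*l (c(l, Q) = 3*(l*Q) = 3*(Q*l) = 3*Q*l)
J(C) = 120 (J(C) = 3*8*5 = 120)
s(O, G) = G*(16 + G)
-s(J(-16), 811) = -811*(16 + 811) = -811*827 = -1*670697 = -670697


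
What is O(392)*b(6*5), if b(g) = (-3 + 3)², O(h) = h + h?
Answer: 0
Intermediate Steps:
O(h) = 2*h
b(g) = 0 (b(g) = 0² = 0)
O(392)*b(6*5) = (2*392)*0 = 784*0 = 0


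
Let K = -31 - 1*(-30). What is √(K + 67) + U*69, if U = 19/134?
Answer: 1311/134 + √66 ≈ 17.908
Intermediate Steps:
K = -1 (K = -31 + 30 = -1)
U = 19/134 (U = 19*(1/134) = 19/134 ≈ 0.14179)
√(K + 67) + U*69 = √(-1 + 67) + (19/134)*69 = √66 + 1311/134 = 1311/134 + √66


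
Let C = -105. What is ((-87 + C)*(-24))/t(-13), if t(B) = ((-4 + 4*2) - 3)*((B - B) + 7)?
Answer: 4608/7 ≈ 658.29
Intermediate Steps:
t(B) = 7 (t(B) = ((-4 + 8) - 3)*(0 + 7) = (4 - 3)*7 = 1*7 = 7)
((-87 + C)*(-24))/t(-13) = ((-87 - 105)*(-24))/7 = -192*(-24)*(⅐) = 4608*(⅐) = 4608/7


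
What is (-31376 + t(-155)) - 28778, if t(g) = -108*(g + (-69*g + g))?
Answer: -1181734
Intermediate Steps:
t(g) = 7236*g (t(g) = -108*(g - 68*g) = -(-7236)*g = 7236*g)
(-31376 + t(-155)) - 28778 = (-31376 + 7236*(-155)) - 28778 = (-31376 - 1121580) - 28778 = -1152956 - 28778 = -1181734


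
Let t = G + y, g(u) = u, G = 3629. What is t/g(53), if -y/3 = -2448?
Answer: 10973/53 ≈ 207.04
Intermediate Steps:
y = 7344 (y = -3*(-2448) = 7344)
t = 10973 (t = 3629 + 7344 = 10973)
t/g(53) = 10973/53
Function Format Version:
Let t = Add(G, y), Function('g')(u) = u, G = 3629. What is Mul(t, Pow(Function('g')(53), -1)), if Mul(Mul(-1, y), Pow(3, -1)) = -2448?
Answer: Rational(10973, 53) ≈ 207.04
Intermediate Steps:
y = 7344 (y = Mul(-3, -2448) = 7344)
t = 10973 (t = Add(3629, 7344) = 10973)
Mul(t, Pow(Function('g')(53), -1)) = Mul(10973, Pow(53, -1)) = Mul(10973, Rational(1, 53)) = Rational(10973, 53)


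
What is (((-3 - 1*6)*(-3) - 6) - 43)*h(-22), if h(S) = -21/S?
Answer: -21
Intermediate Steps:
(((-3 - 1*6)*(-3) - 6) - 43)*h(-22) = (((-3 - 1*6)*(-3) - 6) - 43)*(-21/(-22)) = (((-3 - 6)*(-3) - 6) - 43)*(-21*(-1/22)) = ((-9*(-3) - 6) - 43)*(21/22) = ((27 - 6) - 43)*(21/22) = (21 - 43)*(21/22) = -22*21/22 = -21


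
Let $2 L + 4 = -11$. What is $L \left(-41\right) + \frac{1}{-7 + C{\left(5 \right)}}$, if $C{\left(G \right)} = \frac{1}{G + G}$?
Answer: $\frac{42415}{138} \approx 307.35$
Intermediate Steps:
$L = - \frac{15}{2}$ ($L = -2 + \frac{1}{2} \left(-11\right) = -2 - \frac{11}{2} = - \frac{15}{2} \approx -7.5$)
$C{\left(G \right)} = \frac{1}{2 G}$
$L \left(-41\right) + \frac{1}{-7 + C{\left(5 \right)}} = \left(- \frac{15}{2}\right) \left(-41\right) + \frac{1}{-7 + \frac{1}{2 \cdot 5}} = \frac{615}{2} + \frac{1}{-7 + \frac{1}{2} \cdot \frac{1}{5}} = \frac{615}{2} + \frac{1}{-7 + \frac{1}{10}} = \frac{615}{2} + \frac{1}{- \frac{69}{10}} = \frac{615}{2} - \frac{10}{69} = \frac{42415}{138}$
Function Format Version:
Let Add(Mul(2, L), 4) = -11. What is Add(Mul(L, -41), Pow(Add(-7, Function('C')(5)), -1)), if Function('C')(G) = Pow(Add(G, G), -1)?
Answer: Rational(42415, 138) ≈ 307.35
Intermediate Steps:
L = Rational(-15, 2) (L = Add(-2, Mul(Rational(1, 2), -11)) = Add(-2, Rational(-11, 2)) = Rational(-15, 2) ≈ -7.5000)
Function('C')(G) = Mul(Rational(1, 2), Pow(G, -1)) (Function('C')(G) = Pow(Mul(2, G), -1) = Mul(Rational(1, 2), Pow(G, -1)))
Add(Mul(L, -41), Pow(Add(-7, Function('C')(5)), -1)) = Add(Mul(Rational(-15, 2), -41), Pow(Add(-7, Mul(Rational(1, 2), Pow(5, -1))), -1)) = Add(Rational(615, 2), Pow(Add(-7, Mul(Rational(1, 2), Rational(1, 5))), -1)) = Add(Rational(615, 2), Pow(Add(-7, Rational(1, 10)), -1)) = Add(Rational(615, 2), Pow(Rational(-69, 10), -1)) = Add(Rational(615, 2), Rational(-10, 69)) = Rational(42415, 138)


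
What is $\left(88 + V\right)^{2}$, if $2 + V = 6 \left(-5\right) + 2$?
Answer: $3364$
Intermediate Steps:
$V = -30$ ($V = -2 + \left(6 \left(-5\right) + 2\right) = -2 + \left(-30 + 2\right) = -2 - 28 = -30$)
$\left(88 + V\right)^{2} = \left(88 - 30\right)^{2} = 58^{2} = 3364$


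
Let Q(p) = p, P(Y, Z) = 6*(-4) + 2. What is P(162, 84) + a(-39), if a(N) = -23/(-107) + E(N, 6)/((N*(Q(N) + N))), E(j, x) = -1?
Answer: -7091009/325494 ≈ -21.785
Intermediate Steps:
P(Y, Z) = -22 (P(Y, Z) = -24 + 2 = -22)
a(N) = 23/107 - 1/(2*N²) (a(N) = -23/(-107) - 1/(N*(N + N)) = -23*(-1/107) - 1/(N*(2*N)) = 23/107 - 1/(2*N²))
P(162, 84) + a(-39) = -22 + (23/107 - ½/(-39)²) = -22 + (23/107 - ½*1/1521) = -22 + (23/107 - 1/3042) = -22 + 69859/325494 = -7091009/325494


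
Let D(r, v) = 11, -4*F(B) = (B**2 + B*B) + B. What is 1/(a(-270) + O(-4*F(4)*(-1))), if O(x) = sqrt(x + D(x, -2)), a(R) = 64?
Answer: 64/4121 - 5*I/4121 ≈ 0.01553 - 0.0012133*I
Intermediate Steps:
F(B) = -B**2/2 - B/4 (F(B) = -((B**2 + B*B) + B)/4 = -((B**2 + B**2) + B)/4 = -(2*B**2 + B)/4 = -(B + 2*B**2)/4 = -B**2/2 - B/4)
O(x) = sqrt(11 + x) (O(x) = sqrt(x + 11) = sqrt(11 + x))
1/(a(-270) + O(-4*F(4)*(-1))) = 1/(64 + sqrt(11 - (-1)*4*(1 + 2*4)*(-1))) = 1/(64 + sqrt(11 - (-1)*4*(1 + 8)*(-1))) = 1/(64 + sqrt(11 - (-1)*4*9*(-1))) = 1/(64 + sqrt(11 - 4*(-9)*(-1))) = 1/(64 + sqrt(11 + 36*(-1))) = 1/(64 + sqrt(11 - 36)) = 1/(64 + sqrt(-25)) = 1/(64 + 5*I) = (64 - 5*I)/4121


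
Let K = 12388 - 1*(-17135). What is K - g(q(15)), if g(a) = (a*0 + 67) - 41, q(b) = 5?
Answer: 29497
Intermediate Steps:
K = 29523 (K = 12388 + 17135 = 29523)
g(a) = 26 (g(a) = (0 + 67) - 41 = 67 - 41 = 26)
K - g(q(15)) = 29523 - 1*26 = 29523 - 26 = 29497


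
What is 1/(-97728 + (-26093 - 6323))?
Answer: -1/130144 ≈ -7.6838e-6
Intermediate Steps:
1/(-97728 + (-26093 - 6323)) = 1/(-97728 - 32416) = 1/(-130144) = -1/130144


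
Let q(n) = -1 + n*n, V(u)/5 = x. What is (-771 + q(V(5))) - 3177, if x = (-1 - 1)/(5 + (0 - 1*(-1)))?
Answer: -35516/9 ≈ -3946.2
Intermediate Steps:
x = -⅓ (x = -2/(5 + (0 + 1)) = -2/(5 + 1) = -2/6 = -2*⅙ = -⅓ ≈ -0.33333)
V(u) = -5/3 (V(u) = 5*(-⅓) = -5/3)
q(n) = -1 + n²
(-771 + q(V(5))) - 3177 = (-771 + (-1 + (-5/3)²)) - 3177 = (-771 + (-1 + 25/9)) - 3177 = (-771 + 16/9) - 3177 = -6923/9 - 3177 = -35516/9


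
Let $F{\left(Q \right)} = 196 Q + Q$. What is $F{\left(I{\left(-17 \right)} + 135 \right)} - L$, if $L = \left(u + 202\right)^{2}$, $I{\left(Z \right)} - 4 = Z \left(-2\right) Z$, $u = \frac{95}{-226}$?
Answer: $- \frac{6492645957}{51076} \approx -1.2712 \cdot 10^{5}$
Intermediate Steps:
$u = - \frac{95}{226}$ ($u = 95 \left(- \frac{1}{226}\right) = - \frac{95}{226} \approx -0.42035$)
$I{\left(Z \right)} = 4 - 2 Z^{2}$ ($I{\left(Z \right)} = 4 + Z \left(-2\right) Z = 4 + - 2 Z Z = 4 - 2 Z^{2}$)
$L = \frac{2075440249}{51076}$ ($L = \left(- \frac{95}{226} + 202\right)^{2} = \left(\frac{45557}{226}\right)^{2} = \frac{2075440249}{51076} \approx 40634.0$)
$F{\left(Q \right)} = 197 Q$
$F{\left(I{\left(-17 \right)} + 135 \right)} - L = 197 \left(\left(4 - 2 \left(-17\right)^{2}\right) + 135\right) - \frac{2075440249}{51076} = 197 \left(\left(4 - 578\right) + 135\right) - \frac{2075440249}{51076} = 197 \left(-574 + 135\right) - \frac{2075440249}{51076} = 197 \left(-439\right) - \frac{2075440249}{51076} = -86483 - \frac{2075440249}{51076} = - \frac{6492645957}{51076}$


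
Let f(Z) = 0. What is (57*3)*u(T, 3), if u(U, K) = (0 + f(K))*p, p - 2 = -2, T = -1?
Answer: 0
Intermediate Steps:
p = 0 (p = 2 - 2 = 0)
u(U, K) = 0 (u(U, K) = (0 + 0)*0 = 0*0 = 0)
(57*3)*u(T, 3) = (57*3)*0 = 171*0 = 0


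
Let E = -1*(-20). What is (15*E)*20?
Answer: 6000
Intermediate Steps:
E = 20
(15*E)*20 = (15*20)*20 = 300*20 = 6000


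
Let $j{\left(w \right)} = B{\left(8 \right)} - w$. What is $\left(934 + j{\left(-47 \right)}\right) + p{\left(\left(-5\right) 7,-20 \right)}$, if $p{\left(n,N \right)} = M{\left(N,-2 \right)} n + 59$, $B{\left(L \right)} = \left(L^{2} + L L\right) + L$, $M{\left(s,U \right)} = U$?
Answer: $1246$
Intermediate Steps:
$B{\left(L \right)} = L + 2 L^{2}$ ($B{\left(L \right)} = \left(L^{2} + L^{2}\right) + L = 2 L^{2} + L = L + 2 L^{2}$)
$p{\left(n,N \right)} = 59 - 2 n$ ($p{\left(n,N \right)} = - 2 n + 59 = 59 - 2 n$)
$j{\left(w \right)} = 136 - w$ ($j{\left(w \right)} = 8 \left(1 + 2 \cdot 8\right) - w = 8 \left(1 + 16\right) - w = 8 \cdot 17 - w = 136 - w$)
$\left(934 + j{\left(-47 \right)}\right) + p{\left(\left(-5\right) 7,-20 \right)} = \left(934 + \left(136 - -47\right)\right) - \left(-59 + 2 \left(\left(-5\right) 7\right)\right) = \left(934 + \left(136 + 47\right)\right) + \left(59 - -70\right) = \left(934 + 183\right) + \left(59 + 70\right) = 1117 + 129 = 1246$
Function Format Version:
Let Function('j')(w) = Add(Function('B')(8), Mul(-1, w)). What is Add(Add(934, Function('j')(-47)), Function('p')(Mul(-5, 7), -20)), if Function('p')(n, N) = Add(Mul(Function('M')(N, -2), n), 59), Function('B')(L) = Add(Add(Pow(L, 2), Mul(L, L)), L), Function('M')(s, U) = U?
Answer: 1246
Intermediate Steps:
Function('B')(L) = Add(L, Mul(2, Pow(L, 2))) (Function('B')(L) = Add(Add(Pow(L, 2), Pow(L, 2)), L) = Add(Mul(2, Pow(L, 2)), L) = Add(L, Mul(2, Pow(L, 2))))
Function('p')(n, N) = Add(59, Mul(-2, n)) (Function('p')(n, N) = Add(Mul(-2, n), 59) = Add(59, Mul(-2, n)))
Function('j')(w) = Add(136, Mul(-1, w)) (Function('j')(w) = Add(Mul(8, Add(1, Mul(2, 8))), Mul(-1, w)) = Add(Mul(8, Add(1, 16)), Mul(-1, w)) = Add(Mul(8, 17), Mul(-1, w)) = Add(136, Mul(-1, w)))
Add(Add(934, Function('j')(-47)), Function('p')(Mul(-5, 7), -20)) = Add(Add(934, Add(136, Mul(-1, -47))), Add(59, Mul(-2, Mul(-5, 7)))) = Add(Add(934, Add(136, 47)), Add(59, Mul(-2, -35))) = Add(Add(934, 183), Add(59, 70)) = Add(1117, 129) = 1246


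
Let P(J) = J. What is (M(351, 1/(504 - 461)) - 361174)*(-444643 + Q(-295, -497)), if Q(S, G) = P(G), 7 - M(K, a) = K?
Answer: 160926122520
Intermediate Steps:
M(K, a) = 7 - K
Q(S, G) = G
(M(351, 1/(504 - 461)) - 361174)*(-444643 + Q(-295, -497)) = ((7 - 1*351) - 361174)*(-444643 - 497) = ((7 - 351) - 361174)*(-445140) = (-344 - 361174)*(-445140) = -361518*(-445140) = 160926122520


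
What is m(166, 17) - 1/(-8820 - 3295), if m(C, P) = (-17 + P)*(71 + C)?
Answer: 1/12115 ≈ 8.2542e-5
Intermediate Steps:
m(166, 17) - 1/(-8820 - 3295) = (-1207 - 17*166 + 71*17 + 166*17) - 1/(-8820 - 3295) = (-1207 - 2822 + 1207 + 2822) - 1/(-12115) = 0 - 1*(-1/12115) = 0 + 1/12115 = 1/12115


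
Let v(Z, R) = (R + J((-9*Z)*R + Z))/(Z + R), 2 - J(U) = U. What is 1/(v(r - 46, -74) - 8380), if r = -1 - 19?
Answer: -14/121715 ≈ -0.00011502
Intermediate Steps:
J(U) = 2 - U
r = -20
v(Z, R) = (2 + R - Z + 9*R*Z)/(R + Z) (v(Z, R) = (R + (2 - ((-9*Z)*R + Z)))/(Z + R) = (R + (2 - (-9*R*Z + Z)))/(R + Z) = (R + (2 - (Z - 9*R*Z)))/(R + Z) = (R + (2 + (-Z + 9*R*Z)))/(R + Z) = (R + (2 - Z + 9*R*Z))/(R + Z) = (2 + R - Z + 9*R*Z)/(R + Z))
1/(v(r - 46, -74) - 8380) = 1/((2 - 74 + (-20 - 46)*(-1 + 9*(-74)))/(-74 + (-20 - 46)) - 8380) = 1/((2 - 74 - 66*(-1 - 666))/(-74 - 66) - 8380) = 1/((2 - 74 - 66*(-667))/(-140) - 8380) = 1/(-(2 - 74 + 44022)/140 - 8380) = 1/(-1/140*43950 - 8380) = 1/(-4395/14 - 8380) = 1/(-121715/14) = -14/121715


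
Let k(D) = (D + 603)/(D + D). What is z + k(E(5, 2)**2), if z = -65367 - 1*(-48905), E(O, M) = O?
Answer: -411236/25 ≈ -16449.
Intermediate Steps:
k(D) = (603 + D)/(2*D) (k(D) = (603 + D)/((2*D)) = (603 + D)*(1/(2*D)) = (603 + D)/(2*D))
z = -16462 (z = -65367 + 48905 = -16462)
z + k(E(5, 2)**2) = -16462 + (603 + 5**2)/(2*(5**2)) = -16462 + (1/2)*(603 + 25)/25 = -16462 + (1/2)*(1/25)*628 = -16462 + 314/25 = -411236/25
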